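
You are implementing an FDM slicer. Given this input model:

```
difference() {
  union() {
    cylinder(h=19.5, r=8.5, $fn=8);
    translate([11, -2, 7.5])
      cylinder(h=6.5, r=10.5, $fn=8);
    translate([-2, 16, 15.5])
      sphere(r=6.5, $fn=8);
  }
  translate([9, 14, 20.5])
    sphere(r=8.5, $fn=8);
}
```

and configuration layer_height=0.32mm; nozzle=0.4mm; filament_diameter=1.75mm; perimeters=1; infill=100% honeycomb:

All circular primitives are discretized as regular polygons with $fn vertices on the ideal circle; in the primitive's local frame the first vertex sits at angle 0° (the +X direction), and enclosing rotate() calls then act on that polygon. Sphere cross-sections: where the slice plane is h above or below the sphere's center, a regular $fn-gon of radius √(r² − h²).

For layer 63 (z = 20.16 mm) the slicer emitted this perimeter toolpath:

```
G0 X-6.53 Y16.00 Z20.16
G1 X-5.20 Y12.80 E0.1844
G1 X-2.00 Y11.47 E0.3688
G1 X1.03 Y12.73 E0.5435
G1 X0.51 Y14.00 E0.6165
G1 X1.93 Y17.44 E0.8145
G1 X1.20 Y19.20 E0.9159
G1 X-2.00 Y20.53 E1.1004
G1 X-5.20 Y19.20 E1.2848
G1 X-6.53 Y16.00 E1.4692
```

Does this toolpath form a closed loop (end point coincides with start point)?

Start point (G0): (-6.53, 16.00). End point (last G1): the path returns to the start — closed.

yes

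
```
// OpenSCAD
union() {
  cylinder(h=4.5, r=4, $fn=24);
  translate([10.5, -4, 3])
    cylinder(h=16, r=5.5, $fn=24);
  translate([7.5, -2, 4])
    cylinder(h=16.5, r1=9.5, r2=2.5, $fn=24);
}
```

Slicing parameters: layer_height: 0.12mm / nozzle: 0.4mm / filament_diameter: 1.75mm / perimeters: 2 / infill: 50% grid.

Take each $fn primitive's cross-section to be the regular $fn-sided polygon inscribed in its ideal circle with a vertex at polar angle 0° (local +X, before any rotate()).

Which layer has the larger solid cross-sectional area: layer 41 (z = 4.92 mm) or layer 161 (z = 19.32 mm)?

layer 41 (z = 4.92 mm)

Layer 41 (z = 4.92): the cylinder is absent (z outside [0, 4.5]); the r=5.5 cylinder at (10.5, -4) contributes a regular 24-gon of circumradius 5.5 (area = (24/2)·5.500²·sin(360°/24) = 93.95 mm²); the cone at (7.5, -2) contributes a regular 24-gon of circumradius 9.110 (interpolated between r1=9.5 and r2=2.5 at t=0.056) (area = (24/2)·9.110²·sin(360°/24) = 257.74 mm²); Combining (union): the regions partially overlap — summed areas 351.69 mm² minus the doubly-counted overlap 93.92 mm² gives 257.77 mm² — area = 257.77 mm². So its area = 257.77 mm². Layer 161 (z = 19.32): the cylinder does not reach this height (z outside [0, 4.5]); the cylinder at (10.5, -4) is not intersected at this z (z outside [3, 19]); the cone at (7.5, -2) (r1=9.5→r2=2.5) has section circumradius 3.001 here — a regular 24-gon (area = (24/2)·3.001²·sin(360°/24) = 27.96 mm²); Combining (union): only the cone at (7.5, -2) is present, so the union is just that shape — area = 27.96 mm². So its area = 27.96 mm². Layer 41 is larger (257.77 vs 27.96 mm²).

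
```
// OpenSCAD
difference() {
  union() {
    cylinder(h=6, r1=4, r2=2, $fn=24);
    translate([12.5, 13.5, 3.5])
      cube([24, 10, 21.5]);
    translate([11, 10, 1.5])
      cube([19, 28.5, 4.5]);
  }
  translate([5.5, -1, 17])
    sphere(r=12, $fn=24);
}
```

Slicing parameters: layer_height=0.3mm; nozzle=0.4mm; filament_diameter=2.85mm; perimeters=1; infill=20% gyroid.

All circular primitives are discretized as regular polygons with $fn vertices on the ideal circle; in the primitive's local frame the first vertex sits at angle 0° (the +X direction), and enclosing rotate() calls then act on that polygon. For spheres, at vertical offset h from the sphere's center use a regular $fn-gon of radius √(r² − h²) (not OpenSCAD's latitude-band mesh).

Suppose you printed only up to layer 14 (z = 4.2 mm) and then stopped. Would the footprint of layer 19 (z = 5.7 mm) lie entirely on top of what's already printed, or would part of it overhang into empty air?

Compare the two slices. At z = 4.2: the cone: at t=0.700 of its height the radius interpolates to r₁+(r₂−r₁)t = 2.600, giving a regular 24-gon of that circumradius (area = (24/2)·2.600²·sin(360°/24) = 21.00 mm²); the cube at (12.5, 13.5) is present — its section is the full 24×10 rectangle (area 240.00 mm²); the cube at (11, 10) (footprint 19×28.5) is included at this height (area 541.50 mm²); Combining (union): the regions partially overlap — summed areas 802.50 mm² minus the doubly-counted overlap 175.00 mm² gives 627.50 mm² — area = 627.50 mm²; the sphere at (5.5, -1) is absent (|z−center|=12.800 > r=12); Taking the first minus the rest: none of the subtracted shapes is present at this height, so the result so far is unchanged — area = 627.50 mm². At z = 5.7: the cone contributes a regular 24-gon of circumradius 2.100 (interpolated between r1=4 and r2=2 at t=0.950) (area = (24/2)·2.100²·sin(360°/24) = 13.70 mm²); the cube at (12.5, 13.5) is present — its section is the full 24×10 rectangle (area 240.00 mm²); the 19×28.5 cube at (11, 10) contributes its full rectangle (area 541.50 mm²); Combining (union): the regions partially overlap — summed areas 795.20 mm² minus the doubly-counted overlap 175.00 mm² gives 620.20 mm² — area = 620.20 mm²; the sphere at (5.5, -1): section is a regular 24-gon, circumradius = √(r²−h²) = √(12²−11.3²) = 4.039 (area = (24/2)·4.039²·sin(360°/24) = 50.66 mm²); After the difference (first − rest): starting from the result so far (620.20 mm²), the r=12 sphere at (5.5, -1) partially overlaps it — only the 0.80 mm² overlap (of its 50.66 mm²) is removed, clipping the outline — area = 619.40 mm². Checking containment: the cross-section at z = 5.7 is a subset of the cross-section at z = 4.2.

entirely on top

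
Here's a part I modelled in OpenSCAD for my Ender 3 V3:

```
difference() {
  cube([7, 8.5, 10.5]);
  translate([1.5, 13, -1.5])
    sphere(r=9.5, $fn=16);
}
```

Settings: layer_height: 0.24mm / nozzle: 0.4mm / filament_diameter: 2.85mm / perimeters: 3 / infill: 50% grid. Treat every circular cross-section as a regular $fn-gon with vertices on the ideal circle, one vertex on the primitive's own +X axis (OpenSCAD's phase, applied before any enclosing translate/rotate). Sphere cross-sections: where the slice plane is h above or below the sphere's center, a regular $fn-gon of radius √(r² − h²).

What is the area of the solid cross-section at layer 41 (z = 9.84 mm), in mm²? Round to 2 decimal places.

59.50 mm²

At z = 9.84 mm: the cube is present — its section is the full 7×8.5 rectangle (area 59.50 mm²); the sphere at (1.5, 13) is absent (|z−center|=11.340 > r=9.5); Taking the first minus the rest: none of the subtracted shapes is present at this height, so the 7×8.5 cube is unchanged — area = 59.50 mm². Overall, the cross-section is a single solid region. Net area = 59.50 mm².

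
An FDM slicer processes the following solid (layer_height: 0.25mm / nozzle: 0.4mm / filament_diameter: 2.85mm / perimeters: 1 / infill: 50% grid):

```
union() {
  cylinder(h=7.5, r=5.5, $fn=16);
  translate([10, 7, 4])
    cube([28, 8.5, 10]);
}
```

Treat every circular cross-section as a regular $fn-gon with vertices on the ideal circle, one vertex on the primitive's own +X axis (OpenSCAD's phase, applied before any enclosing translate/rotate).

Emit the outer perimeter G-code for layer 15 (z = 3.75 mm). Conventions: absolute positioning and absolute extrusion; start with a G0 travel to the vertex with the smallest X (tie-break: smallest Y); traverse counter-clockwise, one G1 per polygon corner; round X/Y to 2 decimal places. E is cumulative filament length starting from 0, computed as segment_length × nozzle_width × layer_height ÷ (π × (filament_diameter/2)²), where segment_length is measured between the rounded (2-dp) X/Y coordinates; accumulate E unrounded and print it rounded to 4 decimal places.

G0 X-5.50 Y0.00 Z3.75
G1 X-5.08 Y-2.10 E0.0336
G1 X-3.89 Y-3.89 E0.0673
G1 X-2.10 Y-5.08 E0.1010
G1 X0.00 Y-5.50 E0.1345
G1 X2.10 Y-5.08 E0.1681
G1 X3.89 Y-3.89 E0.2018
G1 X5.08 Y-2.10 E0.2355
G1 X5.50 Y0.00 E0.2691
G1 X5.08 Y2.10 E0.3026
G1 X3.89 Y3.89 E0.3363
G1 X2.10 Y5.08 E0.3700
G1 X0.00 Y5.50 E0.4036
G1 X-2.10 Y5.08 E0.4372
G1 X-3.89 Y3.89 E0.4708
G1 X-5.08 Y2.10 E0.5045
G1 X-5.50 Y0.00 E0.5381

At z = 3.75 mm: the r=5.5 cylinder contributes a regular 16-gon of circumradius 5.5; the cube at (10, 7) is absent (z outside [4, 14]); Taking the union: only the r=5.5 cylinder is present, so the union is just that shape — 1 connected region. The outline is a single polygon with 16 vertices. Extrusion per mm of travel: 0.4 × 0.25 / (π × 1.425²) = 0.015675. Accumulating E over each segment gives final E = 0.5381.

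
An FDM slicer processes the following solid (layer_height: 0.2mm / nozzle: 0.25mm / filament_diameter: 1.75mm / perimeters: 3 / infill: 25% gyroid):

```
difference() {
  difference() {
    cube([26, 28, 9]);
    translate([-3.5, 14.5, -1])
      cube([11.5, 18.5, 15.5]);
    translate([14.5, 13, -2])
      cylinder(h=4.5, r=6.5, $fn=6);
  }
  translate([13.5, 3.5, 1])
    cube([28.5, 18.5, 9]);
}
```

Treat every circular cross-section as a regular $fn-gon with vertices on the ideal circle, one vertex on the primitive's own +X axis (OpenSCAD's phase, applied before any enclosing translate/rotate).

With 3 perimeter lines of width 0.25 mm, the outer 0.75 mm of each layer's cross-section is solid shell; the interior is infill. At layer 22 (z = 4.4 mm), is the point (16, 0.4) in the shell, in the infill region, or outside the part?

At z = 4.4 mm: the 26×28 cube contributes its full rectangle; the cube at (-3.5, 14.5) (footprint 11.5×18.5) is included at this height; the cylinder at (14.5, 13) is not intersected at this z (z outside [-2, 2.5]); After the difference (first − rest): starting from the 26×28 cube, the 11.5×18.5 cube at (-3.5, 14.5) partially overlaps it — only the 108.00 mm² overlap (of its 212.75 mm²) is removed, clipping the outline — 1 connected region; the 28.5×18.5 cube at (13.5, 3.5) contributes its full rectangle; Subtracting the remaining from the first: starting from the result so far, the 28.5×18.5 cube at (13.5, 3.5) partially overlaps it — only the 231.25 mm² overlap (of its 527.25 mm²) is removed, clipping the outline — 1 connected region. Overall, the cross-section is a single solid region. The nearest boundary edge runs (26.00, 0.00)→(0.00, 0.00); distance from the point to it = 0.40 mm. The point is inside the cross-section, 0.40 mm from the nearest boundary — within the 0.75 mm shell band (3 × 0.25).

shell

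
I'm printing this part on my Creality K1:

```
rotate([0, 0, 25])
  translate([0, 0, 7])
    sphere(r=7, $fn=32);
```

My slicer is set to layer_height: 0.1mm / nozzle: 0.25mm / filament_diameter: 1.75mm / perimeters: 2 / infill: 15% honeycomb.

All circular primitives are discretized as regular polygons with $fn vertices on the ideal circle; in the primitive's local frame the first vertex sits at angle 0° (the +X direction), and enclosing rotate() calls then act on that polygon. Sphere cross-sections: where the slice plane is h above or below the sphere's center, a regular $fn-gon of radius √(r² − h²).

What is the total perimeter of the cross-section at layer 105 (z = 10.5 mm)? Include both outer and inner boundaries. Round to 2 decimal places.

38.03 mm

At z = 10.5 mm: the r=7 sphere contributes a regular 32-gon of circumradius √(7²−3.5²) = 6.062 (perimeter = 2·32·6.062·sin(180°/32) = 38.03 mm); (rotated 25° about Z; rotation is an isometry so areas/perimeters/island counts are preserved). Overall, the cross-section is a single solid region. Total boundary length (outer) = 38.03 mm.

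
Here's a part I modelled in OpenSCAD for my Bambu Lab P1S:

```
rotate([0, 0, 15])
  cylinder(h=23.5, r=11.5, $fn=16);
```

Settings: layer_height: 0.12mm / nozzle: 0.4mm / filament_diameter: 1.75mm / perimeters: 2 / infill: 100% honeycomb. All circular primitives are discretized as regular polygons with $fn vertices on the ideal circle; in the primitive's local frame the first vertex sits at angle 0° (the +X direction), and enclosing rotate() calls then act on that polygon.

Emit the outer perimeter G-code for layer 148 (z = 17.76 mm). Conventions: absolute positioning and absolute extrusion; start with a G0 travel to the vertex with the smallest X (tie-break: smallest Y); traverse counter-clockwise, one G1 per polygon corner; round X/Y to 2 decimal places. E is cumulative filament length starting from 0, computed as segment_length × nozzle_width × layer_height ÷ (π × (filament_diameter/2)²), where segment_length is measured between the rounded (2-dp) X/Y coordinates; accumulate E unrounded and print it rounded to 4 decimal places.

At z = 17.76 mm: the r=11.5 cylinder gives a regular 16-gon of circumradius 11.5 (constant along its height); (rotated 15° about Z; rotation is an isometry so areas/perimeters/island counts are preserved). The outline is a single polygon with 16 vertices. Extrusion per mm of travel: 0.4 × 0.12 / (π × 0.875²) = 0.019956. Accumulating E over each segment gives final E = 1.4327.

G0 X-11.40 Y1.50 Z17.76
G1 X-11.11 Y-2.98 E0.0896
G1 X-9.12 Y-7.00 E0.1791
G1 X-5.75 Y-9.96 E0.2686
G1 X-1.50 Y-11.40 E0.3582
G1 X2.98 Y-11.11 E0.4478
G1 X7.00 Y-9.12 E0.5373
G1 X9.96 Y-5.75 E0.6268
G1 X11.40 Y-1.50 E0.7163
G1 X11.11 Y2.98 E0.8059
G1 X9.12 Y7.00 E0.8954
G1 X5.75 Y9.96 E0.9849
G1 X1.50 Y11.40 E1.0745
G1 X-2.98 Y11.11 E1.1641
G1 X-7.00 Y9.12 E1.2536
G1 X-9.96 Y5.75 E1.3431
G1 X-11.40 Y1.50 E1.4327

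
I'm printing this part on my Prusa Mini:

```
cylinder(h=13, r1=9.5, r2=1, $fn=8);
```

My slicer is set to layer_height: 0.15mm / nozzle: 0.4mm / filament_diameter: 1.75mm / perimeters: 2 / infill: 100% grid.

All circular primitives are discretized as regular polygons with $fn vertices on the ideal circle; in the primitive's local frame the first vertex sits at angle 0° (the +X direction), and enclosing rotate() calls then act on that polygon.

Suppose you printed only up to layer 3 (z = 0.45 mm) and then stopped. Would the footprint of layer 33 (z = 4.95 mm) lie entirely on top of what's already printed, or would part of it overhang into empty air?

Compare the two slices. At z = 0.45: the cone contributes a regular 8-gon of circumradius 9.206 (interpolated between r1=9.5 and r2=1 at t=0.035) (area = (8/2)·9.206²·sin(360°/8) = 239.70 mm²). At z = 4.95: the cone contributes a regular 8-gon of circumradius 6.263 (interpolated between r1=9.5 and r2=1 at t=0.381) (area = (8/2)·6.263²·sin(360°/8) = 110.96 mm²). Checking containment: the cross-section at z = 4.95 is a subset of the cross-section at z = 0.45.

entirely on top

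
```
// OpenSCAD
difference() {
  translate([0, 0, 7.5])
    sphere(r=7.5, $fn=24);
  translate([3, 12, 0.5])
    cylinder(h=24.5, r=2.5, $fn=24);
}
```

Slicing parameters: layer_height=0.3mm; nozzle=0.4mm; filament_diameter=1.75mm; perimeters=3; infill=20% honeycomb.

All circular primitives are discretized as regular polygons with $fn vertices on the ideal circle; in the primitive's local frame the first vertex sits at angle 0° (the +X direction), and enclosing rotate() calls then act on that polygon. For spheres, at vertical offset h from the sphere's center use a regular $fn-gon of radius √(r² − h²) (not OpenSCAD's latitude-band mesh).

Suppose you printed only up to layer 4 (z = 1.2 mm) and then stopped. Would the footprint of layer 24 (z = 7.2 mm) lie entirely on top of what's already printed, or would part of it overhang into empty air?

Compare the two slices. At z = 1.2: the r=7.5 sphere slices to a regular 24-gon of circumradius 4.069 (√(r²−h²) with h=6.3 from center) (area = (24/2)·4.069²·sin(360°/24) = 51.43 mm²); the cylinder at (3, 12): section is a regular 24-gon, circumradius r=2.5 (area = (24/2)·2.500²·sin(360°/24) = 19.41 mm²); Taking the first minus the rest: starting from the r=7.5 sphere (51.43 mm²), the r=2.5 cylinder at (3, 12) misses the remaining region (no effect) — area = 51.43 mm². At z = 7.2: the r=7.5 sphere contributes a regular 24-gon of circumradius √(7.5²−0.3²) = 7.494 (area = (24/2)·7.494²·sin(360°/24) = 174.42 mm²); the cylinder at (3, 12): section is a regular 24-gon, circumradius r=2.5 (area = (24/2)·2.500²·sin(360°/24) = 19.41 mm²); After the difference (first − rest): starting from the r=7.5 sphere (174.42 mm²), the r=2.5 cylinder at (3, 12) misses the remaining region (no effect) — area = 174.42 mm². Checking containment: at z = 7.2 the cross-section extends beyond the z = 1.2 cross-section by about 122.99 mm².

part overhangs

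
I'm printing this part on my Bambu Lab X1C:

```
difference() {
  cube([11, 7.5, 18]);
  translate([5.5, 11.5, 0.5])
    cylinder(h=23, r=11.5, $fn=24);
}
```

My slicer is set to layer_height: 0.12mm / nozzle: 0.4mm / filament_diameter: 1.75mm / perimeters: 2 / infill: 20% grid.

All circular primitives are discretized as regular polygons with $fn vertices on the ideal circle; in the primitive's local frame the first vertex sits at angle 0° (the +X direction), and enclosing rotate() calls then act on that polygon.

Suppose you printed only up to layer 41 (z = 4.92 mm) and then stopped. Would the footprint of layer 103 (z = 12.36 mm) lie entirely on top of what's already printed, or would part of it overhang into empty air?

entirely on top

Compare the two slices. At z = 4.92: the cube is present — its section is the full 11×7.5 rectangle (area 82.50 mm²); the r=11.5 cylinder at (5.5, 11.5) contributes a regular 24-gon of circumradius 11.5 (area = (24/2)·11.500²·sin(360°/24) = 410.75 mm²); Subtracting the remaining from the first: starting from the 11×7.5 cube (82.50 mm²), the r=11.5 cylinder at (5.5, 11.5) partially overlaps it — only the 76.72 mm² overlap (of its 410.75 mm²) is removed, clipping the outline — area = 5.78 mm². At z = 12.36: the 11×7.5 cube contributes its full rectangle (area 82.50 mm²); the r=11.5 cylinder at (5.5, 11.5) contributes a regular 24-gon of circumradius 11.5 (area = (24/2)·11.500²·sin(360°/24) = 410.75 mm²); Subtracting the remaining from the first: starting from the 11×7.5 cube (82.50 mm²), the r=11.5 cylinder at (5.5, 11.5) partially overlaps it — only the 76.72 mm² overlap (of its 410.75 mm²) is removed, clipping the outline — area = 5.78 mm². Checking containment: the cross-section at z = 12.36 is a subset of the cross-section at z = 4.92.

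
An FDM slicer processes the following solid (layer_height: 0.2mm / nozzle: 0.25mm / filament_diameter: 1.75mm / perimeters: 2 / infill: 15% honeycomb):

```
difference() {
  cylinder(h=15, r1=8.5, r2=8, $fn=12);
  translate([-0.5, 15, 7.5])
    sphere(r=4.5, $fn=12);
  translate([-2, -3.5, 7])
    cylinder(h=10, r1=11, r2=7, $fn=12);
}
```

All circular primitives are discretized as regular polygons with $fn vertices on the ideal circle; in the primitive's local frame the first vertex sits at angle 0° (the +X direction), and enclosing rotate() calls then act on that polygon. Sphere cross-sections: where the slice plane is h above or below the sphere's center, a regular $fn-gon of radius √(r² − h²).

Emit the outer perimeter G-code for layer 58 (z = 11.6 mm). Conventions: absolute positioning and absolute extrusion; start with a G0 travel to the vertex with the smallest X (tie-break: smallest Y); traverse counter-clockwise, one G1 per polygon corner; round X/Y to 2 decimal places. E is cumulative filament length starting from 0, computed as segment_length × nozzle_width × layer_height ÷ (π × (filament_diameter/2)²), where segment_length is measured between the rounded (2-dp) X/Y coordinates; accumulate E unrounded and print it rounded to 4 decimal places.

At z = 11.6 mm: the cone contributes a regular 12-gon of circumradius 8.113 (interpolated between r1=8.5 and r2=8 at t=0.773); the sphere at (-0.5, 15): section is a regular 12-gon, circumradius = √(r²−h²) = √(4.5²−4.1²) = 1.855; the cone at (-2, -3.5): at t=0.460 of its height the radius interpolates to r₁+(r₂−r₁)t = 9.160, giving a regular 12-gon of that circumradius; Subtracting the remaining from the first: starting from the cone, the r=4.5 sphere at (-0.5, 15) misses the remaining region (no effect); the cone at (-2, -3.5) partially overlaps it — only the 155.10 mm² overlap (of its 251.72 mm²) is removed, clipping the outline — 1 connected region. The outline is a single polygon with 14 vertices. Extrusion per mm of travel: 0.25 × 0.2 / (π × 0.875²) = 0.020788. Accumulating E over each segment gives final E = 0.9472.

G0 X-7.05 Y3.96 Z11.60
G1 X-6.58 Y4.43 E0.0138
G1 X-2.00 Y5.66 E0.1124
G1 X2.58 Y4.43 E0.2110
G1 X5.93 Y1.08 E0.3095
G1 X7.16 Y-3.50 E0.4080
G1 X7.01 Y-4.08 E0.4205
G1 X7.03 Y-4.06 E0.4211
G1 X8.11 Y0.00 E0.5084
G1 X7.03 Y4.06 E0.5957
G1 X4.06 Y7.03 E0.6831
G1 X0.00 Y8.11 E0.7704
G1 X-4.06 Y7.03 E0.8577
G1 X-7.03 Y4.06 E0.9450
G1 X-7.05 Y3.96 E0.9472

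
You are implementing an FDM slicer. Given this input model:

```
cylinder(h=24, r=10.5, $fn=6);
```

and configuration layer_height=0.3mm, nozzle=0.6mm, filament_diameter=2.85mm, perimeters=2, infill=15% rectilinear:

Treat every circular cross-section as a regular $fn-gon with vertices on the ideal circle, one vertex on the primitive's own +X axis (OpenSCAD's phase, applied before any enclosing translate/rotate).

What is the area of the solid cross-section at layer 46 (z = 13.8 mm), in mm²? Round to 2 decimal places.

286.44 mm²

At z = 13.8 mm: the cylinder: section is a regular 6-gon, circumradius r=10.5 (area = (6/2)·10.500²·sin(360°/6) = 286.44 mm²). Overall, the cross-section is a single solid region. Net area = 286.44 mm².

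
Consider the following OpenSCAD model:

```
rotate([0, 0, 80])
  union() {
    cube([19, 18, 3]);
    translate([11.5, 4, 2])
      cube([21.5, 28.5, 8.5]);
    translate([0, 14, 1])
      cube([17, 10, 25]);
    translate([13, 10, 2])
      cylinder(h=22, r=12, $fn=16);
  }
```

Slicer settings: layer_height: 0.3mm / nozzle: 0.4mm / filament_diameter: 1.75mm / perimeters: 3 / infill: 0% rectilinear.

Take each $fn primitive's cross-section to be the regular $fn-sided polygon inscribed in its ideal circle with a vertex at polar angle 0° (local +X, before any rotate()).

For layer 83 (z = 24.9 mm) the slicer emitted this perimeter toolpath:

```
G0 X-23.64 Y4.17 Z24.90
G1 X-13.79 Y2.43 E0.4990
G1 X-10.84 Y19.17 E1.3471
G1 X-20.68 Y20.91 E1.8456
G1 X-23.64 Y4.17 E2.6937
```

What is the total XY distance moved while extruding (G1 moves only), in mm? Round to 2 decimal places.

Sum the Euclidean lengths of each G1 segment: total = 53.99 mm.

53.99 mm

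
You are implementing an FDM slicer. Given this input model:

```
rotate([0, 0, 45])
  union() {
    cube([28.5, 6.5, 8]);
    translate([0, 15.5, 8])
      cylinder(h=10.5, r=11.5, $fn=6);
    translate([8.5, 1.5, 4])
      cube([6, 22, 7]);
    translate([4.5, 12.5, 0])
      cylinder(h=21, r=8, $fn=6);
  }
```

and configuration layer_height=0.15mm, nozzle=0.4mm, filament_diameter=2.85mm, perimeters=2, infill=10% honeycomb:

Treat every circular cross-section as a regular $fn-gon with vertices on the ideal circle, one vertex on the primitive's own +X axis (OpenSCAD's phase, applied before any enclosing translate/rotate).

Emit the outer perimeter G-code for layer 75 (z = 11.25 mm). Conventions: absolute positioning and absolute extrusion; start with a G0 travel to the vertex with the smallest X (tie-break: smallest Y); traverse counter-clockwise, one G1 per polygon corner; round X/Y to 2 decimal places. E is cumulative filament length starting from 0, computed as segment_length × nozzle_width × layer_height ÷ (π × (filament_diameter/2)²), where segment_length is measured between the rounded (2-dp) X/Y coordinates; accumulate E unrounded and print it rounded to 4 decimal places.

At z = 11.25 mm: the cube does not reach this height (z outside [0, 8]); the r=11.5 cylinder at (0, 15.5) gives a regular 6-gon of circumradius 11.5 (constant along its height); the cube at (8.5, 1.5) is not intersected at this z (z outside [4, 11]); the r=8 cylinder at (4.5, 12.5) gives a regular 6-gon of circumradius 8 (constant along its height); Combining (union): the regions partially overlap (shared area 144.12 mm²), so overlapping operands fuse into one piece — 1 connected region; (rotated 45° about Z; rotation is an isometry so areas/perimeters/island counts are preserved). The outline is a single polygon with 10 vertices. Extrusion per mm of travel: 0.4 × 0.15 / (π × 1.425²) = 0.009405. Accumulating E over each segment gives final E = 0.6748.

G0 X-22.07 Y13.94 Z11.25
G1 X-19.09 Y2.83 E0.1082
G1 X-7.98 Y-0.15 E0.2164
G1 X0.15 Y7.98 E0.3245
G1 X0.14 Y8.02 E0.3249
G1 X2.07 Y9.95 E0.3506
G1 X0.00 Y17.68 E0.4258
G1 X-2.64 Y18.38 E0.4515
G1 X-2.83 Y19.09 E0.4584
G1 X-13.94 Y22.07 E0.5666
G1 X-22.07 Y13.94 E0.6748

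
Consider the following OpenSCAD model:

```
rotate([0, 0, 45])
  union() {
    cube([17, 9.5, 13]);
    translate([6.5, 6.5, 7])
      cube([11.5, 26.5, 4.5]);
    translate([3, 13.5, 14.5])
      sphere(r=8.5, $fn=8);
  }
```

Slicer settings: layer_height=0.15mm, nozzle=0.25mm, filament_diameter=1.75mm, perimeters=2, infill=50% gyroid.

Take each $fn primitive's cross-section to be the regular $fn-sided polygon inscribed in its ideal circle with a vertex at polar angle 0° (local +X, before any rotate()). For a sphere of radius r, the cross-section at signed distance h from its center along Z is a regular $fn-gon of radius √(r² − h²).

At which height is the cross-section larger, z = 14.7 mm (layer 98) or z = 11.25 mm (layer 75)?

layer 75 (z = 11.25 mm)

Layer 98 (z = 14.7): the cube is absent (z outside [0, 13]); the cube at (6.5, 6.5) is not intersected at this z (z outside [7, 11.5]); the sphere at (3, 13.5): section is a regular 8-gon, circumradius = √(r²−h²) = √(8.5²−0.2²) = 8.498 (area = (8/2)·8.498²·sin(360°/8) = 204.24 mm²); Combining (union): only the r=8.5 sphere at (3, 13.5) is present, so the union is just that shape — area = 204.24 mm²; (whole slice rotated 45° about Z — lengths, areas and connectivity unchanged). So its area = 204.24 mm². Layer 75 (z = 11.25): the cube is present — its section is the full 17×9.5 rectangle (area 161.50 mm²); the cube at (6.5, 6.5) (footprint 11.5×26.5) is included at this height (area 304.75 mm²); the r=8.5 sphere at (3, 13.5) contributes a regular 8-gon of circumradius √(8.5²−3.25²) = 7.854 (area = (8/2)·7.854²·sin(360°/8) = 174.48 mm²); Merging all regions: the regions partially overlap — summed areas 640.73 mm² minus the doubly-counted overlap 89.49 mm² gives 551.24 mm² — area = 551.24 mm²; (whole slice rotated 45° about Z — lengths, areas and connectivity unchanged). So its area = 551.24 mm². Layer 75 is larger (551.24 vs 204.24 mm²).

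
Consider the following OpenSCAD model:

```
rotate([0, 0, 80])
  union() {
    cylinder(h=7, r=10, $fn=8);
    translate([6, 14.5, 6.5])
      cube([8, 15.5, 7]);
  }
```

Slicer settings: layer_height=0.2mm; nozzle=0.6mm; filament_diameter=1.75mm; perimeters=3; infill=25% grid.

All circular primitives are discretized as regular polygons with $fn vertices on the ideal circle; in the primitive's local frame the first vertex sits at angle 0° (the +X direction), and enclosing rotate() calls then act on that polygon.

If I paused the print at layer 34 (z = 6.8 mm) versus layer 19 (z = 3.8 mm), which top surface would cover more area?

Layer 34 (z = 6.8): the cylinder: section is a regular 8-gon, circumradius r=10 (area = (8/2)·10.000²·sin(360°/8) = 282.84 mm²); the cube at (6, 14.5) (footprint 8×15.5) is included at this height (area 124.00 mm²); Taking the union: the 2 present regions are separate (no shared area or edge), so areas and boundary lengths simply add and each stays a separate island — area = 406.84 mm²; (rotated 80° about Z; rotation is an isometry so areas/perimeters/island counts are preserved). So its area = 406.84 mm². Layer 19 (z = 3.8): the r=10 cylinder gives a regular 8-gon of circumradius 10 (constant along its height) (area = (8/2)·10.000²·sin(360°/8) = 282.84 mm²); the cube at (6, 14.5) is absent (z outside [6.5, 13.5]); Merging all regions: only the r=10 cylinder is present, so the union is just that shape — area = 282.84 mm²; (rotated 80° about Z; rotation is an isometry so areas/perimeters/island counts are preserved). So its area = 282.84 mm². Layer 34 is larger (406.84 vs 282.84 mm²).

layer 34 (z = 6.8 mm)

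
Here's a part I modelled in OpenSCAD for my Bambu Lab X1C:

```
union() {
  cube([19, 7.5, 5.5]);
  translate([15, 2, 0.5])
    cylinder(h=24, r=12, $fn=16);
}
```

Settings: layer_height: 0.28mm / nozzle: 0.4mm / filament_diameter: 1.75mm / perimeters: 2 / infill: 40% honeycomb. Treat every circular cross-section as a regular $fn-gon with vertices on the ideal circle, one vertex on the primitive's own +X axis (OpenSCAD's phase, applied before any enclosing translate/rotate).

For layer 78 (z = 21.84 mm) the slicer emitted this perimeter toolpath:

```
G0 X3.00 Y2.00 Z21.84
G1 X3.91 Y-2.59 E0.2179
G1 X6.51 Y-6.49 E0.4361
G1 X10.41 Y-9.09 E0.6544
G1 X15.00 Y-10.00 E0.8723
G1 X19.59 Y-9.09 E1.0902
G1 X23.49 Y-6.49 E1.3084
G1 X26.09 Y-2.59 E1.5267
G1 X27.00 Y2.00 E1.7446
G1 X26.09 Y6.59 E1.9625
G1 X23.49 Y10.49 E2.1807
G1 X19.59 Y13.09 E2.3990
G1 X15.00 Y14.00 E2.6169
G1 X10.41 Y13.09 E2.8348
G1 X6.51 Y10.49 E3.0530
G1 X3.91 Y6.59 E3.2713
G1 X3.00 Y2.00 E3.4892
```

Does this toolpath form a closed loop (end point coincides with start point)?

Start point (G0): (3.00, 2.00). End point (last G1): the path returns to the start — closed.

yes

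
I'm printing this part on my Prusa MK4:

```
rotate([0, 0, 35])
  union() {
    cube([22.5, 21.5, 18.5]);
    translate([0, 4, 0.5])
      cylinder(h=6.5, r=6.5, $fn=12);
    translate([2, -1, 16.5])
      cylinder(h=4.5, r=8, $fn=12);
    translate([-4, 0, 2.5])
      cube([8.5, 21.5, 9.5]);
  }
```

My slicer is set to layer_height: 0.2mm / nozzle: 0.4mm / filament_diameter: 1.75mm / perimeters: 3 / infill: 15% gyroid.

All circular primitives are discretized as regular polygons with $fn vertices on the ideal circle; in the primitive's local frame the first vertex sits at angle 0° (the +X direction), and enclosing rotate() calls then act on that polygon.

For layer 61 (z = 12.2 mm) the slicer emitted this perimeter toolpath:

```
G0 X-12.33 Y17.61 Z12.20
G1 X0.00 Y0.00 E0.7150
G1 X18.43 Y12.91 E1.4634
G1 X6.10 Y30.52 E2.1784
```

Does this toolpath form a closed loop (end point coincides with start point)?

no

Start point (G0): (-12.33, 17.61). End point (last G1): the path does not return to the start — open.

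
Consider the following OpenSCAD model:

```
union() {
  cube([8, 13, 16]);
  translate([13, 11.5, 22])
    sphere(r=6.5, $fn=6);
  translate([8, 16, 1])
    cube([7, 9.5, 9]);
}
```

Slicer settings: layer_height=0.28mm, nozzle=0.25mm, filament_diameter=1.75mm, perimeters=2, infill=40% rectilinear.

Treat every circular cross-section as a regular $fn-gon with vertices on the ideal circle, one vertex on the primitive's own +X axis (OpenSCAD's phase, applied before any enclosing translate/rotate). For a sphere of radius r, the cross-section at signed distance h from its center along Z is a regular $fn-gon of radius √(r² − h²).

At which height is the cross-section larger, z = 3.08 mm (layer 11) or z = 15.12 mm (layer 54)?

layer 11 (z = 3.08 mm)

Layer 11 (z = 3.08): the cube is present — its section is the full 8×13 rectangle (area 104.00 mm²); the sphere at (13, 11.5) is absent (|z−center|=18.920 > r=6.5); the cube at (8, 16) (footprint 7×9.5) is included at this height (area 66.50 mm²); Combining (union): the 2 present regions are separate (no shared area or edge), so areas and boundary lengths simply add and each stays a separate island — area = 170.50 mm². So its area = 170.50 mm². Layer 54 (z = 15.12): the 8×13 cube contributes its full rectangle (area 104.00 mm²); the sphere at (13, 11.5) does not reach this height (|z−center|=6.880 > r=6.5); the cube at (8, 16) is not intersected at this z (z outside [1, 10]); Merging all regions: only the 8×13 cube is present, so the union is just that shape — area = 104.00 mm². So its area = 104.00 mm². Layer 11 is larger (170.50 vs 104.00 mm²).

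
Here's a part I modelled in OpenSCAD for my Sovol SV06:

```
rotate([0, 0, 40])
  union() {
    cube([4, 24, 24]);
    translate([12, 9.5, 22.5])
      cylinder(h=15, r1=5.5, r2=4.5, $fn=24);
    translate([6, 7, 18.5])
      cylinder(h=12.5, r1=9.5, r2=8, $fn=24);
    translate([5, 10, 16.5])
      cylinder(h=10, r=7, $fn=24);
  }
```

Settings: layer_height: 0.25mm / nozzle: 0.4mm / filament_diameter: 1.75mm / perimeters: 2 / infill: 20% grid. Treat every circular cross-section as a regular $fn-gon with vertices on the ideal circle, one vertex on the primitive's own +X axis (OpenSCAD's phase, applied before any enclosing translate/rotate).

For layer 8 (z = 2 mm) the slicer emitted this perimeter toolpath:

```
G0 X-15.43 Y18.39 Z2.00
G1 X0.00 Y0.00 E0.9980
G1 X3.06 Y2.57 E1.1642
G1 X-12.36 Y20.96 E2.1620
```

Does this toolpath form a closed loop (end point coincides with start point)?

Start point (G0): (-15.43, 18.39). End point (last G1): the path does not return to the start — open.

no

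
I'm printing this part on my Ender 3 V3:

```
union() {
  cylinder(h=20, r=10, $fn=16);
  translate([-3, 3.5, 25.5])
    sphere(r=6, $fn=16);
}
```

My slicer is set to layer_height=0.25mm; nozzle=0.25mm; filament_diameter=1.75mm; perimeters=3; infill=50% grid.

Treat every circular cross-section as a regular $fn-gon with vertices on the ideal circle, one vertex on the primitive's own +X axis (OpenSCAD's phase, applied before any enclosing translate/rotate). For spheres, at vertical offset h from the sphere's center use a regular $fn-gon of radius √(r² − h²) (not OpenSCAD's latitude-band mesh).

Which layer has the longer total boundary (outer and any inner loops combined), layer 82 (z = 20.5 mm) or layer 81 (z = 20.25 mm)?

Layer 82 (z = 20.5): the cylinder is absent (z outside [0, 20]); the r=6 sphere at (-3, 3.5) contributes a regular 16-gon of circumradius √(6²−5²) = 3.317 (perimeter = 2·16·3.317·sin(180°/16) = 20.71 mm); Merging all regions: only the r=6 sphere at (-3, 3.5) is present, so the union is just that shape — boundary = 20.71 mm. So its perimeter = 20.71 mm. Layer 81 (z = 20.25): the cylinder does not reach this height (z outside [0, 20]); the r=6 sphere at (-3, 3.5) contributes a regular 16-gon of circumradius √(6²−5.25²) = 2.905 (perimeter = 2·16·2.905·sin(180°/16) = 18.13 mm); Combining (union): only the r=6 sphere at (-3, 3.5) is present, so the union is just that shape — boundary = 18.13 mm. So its perimeter = 18.13 mm. Layer 82 is larger (20.71 vs 18.13 mm).

layer 82 (z = 20.5 mm)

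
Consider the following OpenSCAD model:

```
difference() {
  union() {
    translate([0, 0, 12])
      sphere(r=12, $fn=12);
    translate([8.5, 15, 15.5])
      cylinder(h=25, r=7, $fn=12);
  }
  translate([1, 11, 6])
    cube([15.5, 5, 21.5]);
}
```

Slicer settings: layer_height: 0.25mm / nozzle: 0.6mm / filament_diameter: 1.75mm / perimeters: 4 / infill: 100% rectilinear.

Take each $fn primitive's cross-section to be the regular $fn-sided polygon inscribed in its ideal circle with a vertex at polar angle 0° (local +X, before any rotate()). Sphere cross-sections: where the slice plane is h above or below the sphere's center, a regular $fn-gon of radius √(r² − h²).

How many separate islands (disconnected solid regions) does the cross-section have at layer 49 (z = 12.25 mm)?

At z = 12.25 mm: the sphere: section is a regular 12-gon, circumradius = √(r²−h²) = √(12²−0.25²) = 11.997; the cylinder at (8.5, 15) is not intersected at this z (z outside [15.5, 40.5]); Combining (union): only the r=12 sphere is present, so the union is just that shape — 1 connected region; the cube at (1, 11) (footprint 15.5×5) is included at this height; Subtracting the remaining from the first: starting from that combined region, the 15.5×5 cube at (1, 11) partially overlaps it — only the 0.99 mm² overlap (of its 77.50 mm²) is removed, clipping the outline — 1 connected region. Overall, the cross-section is a single solid region. Island count = 1.

1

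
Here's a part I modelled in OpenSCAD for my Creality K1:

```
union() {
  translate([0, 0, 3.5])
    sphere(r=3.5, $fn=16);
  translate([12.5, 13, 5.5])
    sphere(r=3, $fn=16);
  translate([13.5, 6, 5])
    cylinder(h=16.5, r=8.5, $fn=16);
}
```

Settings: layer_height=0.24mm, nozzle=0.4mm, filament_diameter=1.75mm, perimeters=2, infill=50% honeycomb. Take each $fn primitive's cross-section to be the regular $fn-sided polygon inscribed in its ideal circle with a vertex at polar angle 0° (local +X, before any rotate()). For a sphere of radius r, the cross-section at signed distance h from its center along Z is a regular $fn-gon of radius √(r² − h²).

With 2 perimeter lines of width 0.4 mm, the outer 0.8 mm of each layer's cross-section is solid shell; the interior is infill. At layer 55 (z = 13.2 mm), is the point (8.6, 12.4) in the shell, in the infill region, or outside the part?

At z = 13.2 mm: the sphere is not intersected at this z (|z−center|=9.700 > r=3.5); the sphere at (12.5, 13) is not intersected at this z (|z−center|=7.700 > r=3); the cylinder at (13.5, 6): section is a regular 16-gon, circumradius r=8.5; Taking the union: only the r=8.5 cylinder at (13.5, 6) is present, so the union is just that shape — 1 connected region. Overall, the cross-section is a single solid region. The nearest boundary edge runs (10.25, 13.85)→(7.49, 12.01); distance from the point to it = 0.29 mm. The point is inside the cross-section, 0.29 mm from the nearest boundary — within the 0.8 mm shell band (2 × 0.4).

shell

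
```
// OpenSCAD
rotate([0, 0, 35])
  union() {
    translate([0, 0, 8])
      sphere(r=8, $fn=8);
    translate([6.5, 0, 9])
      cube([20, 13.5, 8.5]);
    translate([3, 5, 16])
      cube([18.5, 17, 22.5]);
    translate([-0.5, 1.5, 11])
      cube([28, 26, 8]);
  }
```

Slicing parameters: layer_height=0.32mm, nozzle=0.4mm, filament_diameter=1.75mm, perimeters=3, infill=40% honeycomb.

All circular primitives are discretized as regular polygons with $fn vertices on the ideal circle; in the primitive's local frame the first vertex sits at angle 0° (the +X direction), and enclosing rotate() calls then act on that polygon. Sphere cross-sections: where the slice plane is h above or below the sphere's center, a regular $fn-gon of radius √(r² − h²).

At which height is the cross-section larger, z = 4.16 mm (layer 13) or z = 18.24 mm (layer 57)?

layer 57 (z = 18.24 mm)

Layer 13 (z = 4.16): the r=8 sphere contributes a regular 8-gon of circumradius √(8²−3.84²) = 7.018 (area = (8/2)·7.018²·sin(360°/8) = 139.31 mm²); the cube at (6.5, 0) is absent (z outside [9, 17.5]); the cube at (3, 5) does not reach this height (z outside [16, 38.5]); the cube at (-0.5, 1.5) is absent (z outside [11, 19]); Merging all regions: only the r=8 sphere is present, so the union is just that shape — area = 139.31 mm²; (rotated 35° about Z; rotation is an isometry so areas/perimeters/island counts are preserved). So its area = 139.31 mm². Layer 57 (z = 18.24): the sphere does not reach this height (|z−center|=10.240 > r=8); the cube at (6.5, 0) does not reach this height (z outside [9, 17.5]); the cube at (3, 5) is present — its section is the full 18.5×17 rectangle (area 314.50 mm²); the 28×26 cube at (-0.5, 1.5) contributes its full rectangle (area 728.00 mm²); Taking the union: the 18.5×17 cube at (3, 5) lies entirely inside the 28×26 cube at (-0.5, 1.5), so the union is just the 28×26 cube at (-0.5, 1.5) — area = 728.00 mm²; (whole slice rotated 35° about Z — lengths, areas and connectivity unchanged). So its area = 728.00 mm². Layer 57 is larger (728.00 vs 139.31 mm²).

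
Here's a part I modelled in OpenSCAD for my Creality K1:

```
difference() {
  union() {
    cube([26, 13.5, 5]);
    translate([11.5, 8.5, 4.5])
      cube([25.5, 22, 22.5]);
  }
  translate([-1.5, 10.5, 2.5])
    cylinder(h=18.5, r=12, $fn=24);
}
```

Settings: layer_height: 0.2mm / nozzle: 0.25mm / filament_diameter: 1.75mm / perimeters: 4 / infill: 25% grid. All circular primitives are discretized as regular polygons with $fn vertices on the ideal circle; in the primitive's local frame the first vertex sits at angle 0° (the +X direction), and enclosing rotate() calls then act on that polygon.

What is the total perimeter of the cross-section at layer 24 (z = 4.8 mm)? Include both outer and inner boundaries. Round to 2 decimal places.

At z = 4.8 mm: the cube (footprint 26×13.5) is included at this height (perimeter 79.00 mm); the 25.5×22 cube at (11.5, 8.5) contributes its full rectangle (perimeter 95.00 mm); Merging all regions: the regions partially overlap (shared area 72.50 mm²), so the edge portions inside another operand are dropped and the merged outline is re-measured after clipping — boundary = 135.00 mm; the r=12 cylinder at (-1.5, 10.5) gives a regular 24-gon of circumradius 12 (constant along its height) (perimeter = 2·24·12.000·sin(180°/24) = 75.18 mm); Taking the first minus the rest: starting from that combined region, the r=12 cylinder at (-1.5, 10.5) partially overlaps it — only the 121.51 mm² overlap (of its 447.24 mm²) is removed, clipping the outline — boundary = 122.99 mm. Overall, the cross-section is a single solid region. Total boundary length (outer) = 122.99 mm.

122.99 mm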